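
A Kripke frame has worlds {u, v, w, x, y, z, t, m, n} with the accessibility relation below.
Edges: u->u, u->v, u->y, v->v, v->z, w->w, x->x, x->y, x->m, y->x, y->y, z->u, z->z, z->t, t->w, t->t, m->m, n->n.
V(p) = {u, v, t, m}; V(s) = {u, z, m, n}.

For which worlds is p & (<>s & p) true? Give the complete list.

u, v, m

Let φ = p & (<>s & p). Evaluate φ at each world:
  u (successors {u, v, y}): φ is true.
  v (successors {v, z}): φ is true.
  w (successors {w}): φ is false.
  x (successors {x, y, m}): φ is false.
  y (successors {x, y}): φ is false.
  z (successors {u, z, t}): φ is false.
  t (successors {w, t}): φ is false.
  m (successors {m}): φ is true.
  n (successors {n}): φ is false.
For instance, at n:
  At n: p is false, <>s & p is false, so p & (<>s & p) is false.
    At n: <>s is true, p is false, so <>s & p is false.
      At n: <>s requires s at some successor in {n}.
        s holds at n, so <>s is true at n.
Satisfying worlds: {u, v, m}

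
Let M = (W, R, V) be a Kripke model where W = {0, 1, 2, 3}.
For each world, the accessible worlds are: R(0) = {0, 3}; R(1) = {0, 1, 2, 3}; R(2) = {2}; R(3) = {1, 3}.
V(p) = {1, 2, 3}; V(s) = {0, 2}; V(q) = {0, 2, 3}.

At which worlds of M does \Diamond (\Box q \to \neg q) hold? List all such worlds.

Let φ = \Diamond (\Box q \to \neg q). Evaluate φ at each world:
  0 (successors {0, 3}): φ is true.
  1 (successors {0, 1, 2, 3}): φ is true.
  2 (successors {2}): φ is false.
  3 (successors {1, 3}): φ is true.
For instance, at 1:
  At 1: \Diamond (\Box q \to \neg q) requires \Box q \to \neg q at some successor in {0, 1, 2, 3}.
    \Box q \to \neg q holds at 1, so \Diamond (\Box q \to \neg q) is true at 1.
      At 1: \Box q is false, \neg q is true, so \Box q \to \neg q is true.
Satisfying worlds: {0, 1, 3}

0, 1, 3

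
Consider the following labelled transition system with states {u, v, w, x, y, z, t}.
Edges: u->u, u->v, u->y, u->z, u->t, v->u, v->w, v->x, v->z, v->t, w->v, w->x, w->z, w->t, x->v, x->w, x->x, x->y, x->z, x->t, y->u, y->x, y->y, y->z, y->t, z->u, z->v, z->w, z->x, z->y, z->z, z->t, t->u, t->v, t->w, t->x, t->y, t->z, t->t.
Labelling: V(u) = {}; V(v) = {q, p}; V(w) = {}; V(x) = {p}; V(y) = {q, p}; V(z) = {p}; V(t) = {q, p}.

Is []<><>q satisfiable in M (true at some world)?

Yes

Let φ = []<><>q. Evaluate φ at each world:
  u (successors {u, v, y, z, t}): φ is true.
  v (successors {u, w, x, z, t}): φ is true.
  w (successors {v, x, z, t}): φ is true.
  x (successors {v, w, x, y, z, t}): φ is true.
  y (successors {u, x, y, z, t}): φ is true.
  z (successors {u, v, w, x, y, z, t}): φ is true.
  t (successors {u, v, w, x, y, z, t}): φ is true.
Detail at u (witness):
  At u: []<><>q requires <><>q at every successor {u, v, y, z, t}.
    At u: <><>q is true.
    At v: <><>q is true.
    At y: <><>q is true.
    At z: <><>q is true.
    At t: <><>q is true.
  So []<><>q is true at u.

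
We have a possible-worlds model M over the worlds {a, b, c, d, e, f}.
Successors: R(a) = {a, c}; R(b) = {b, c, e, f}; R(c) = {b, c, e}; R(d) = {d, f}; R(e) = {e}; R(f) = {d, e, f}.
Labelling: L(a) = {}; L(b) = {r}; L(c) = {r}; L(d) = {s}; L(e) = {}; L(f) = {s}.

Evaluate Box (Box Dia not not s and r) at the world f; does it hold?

No

At f: Box (Box Dia not not s and r) requires Box Dia not not s and r at every successor {d, e, f}.
  Box Dia not not s and r fails at d, so Box (Box Dia not not s and r) is false at f.
    At d: Box Dia not not s is true, r is false, so Box Dia not not s and r is false.
      At d: Box Dia not not s requires Dia not not s at every successor {d, f}.
        At d: Dia not not s is true.
        At f: Dia not not s is true.
      So Box Dia not not s is true at d.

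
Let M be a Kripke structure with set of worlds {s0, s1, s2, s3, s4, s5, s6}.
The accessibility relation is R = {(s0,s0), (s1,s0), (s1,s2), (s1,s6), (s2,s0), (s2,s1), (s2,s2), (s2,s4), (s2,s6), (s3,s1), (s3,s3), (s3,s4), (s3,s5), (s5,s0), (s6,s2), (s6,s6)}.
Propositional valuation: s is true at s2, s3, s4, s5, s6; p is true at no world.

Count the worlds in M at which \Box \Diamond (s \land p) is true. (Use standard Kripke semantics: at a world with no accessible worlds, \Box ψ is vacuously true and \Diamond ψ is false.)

1

Let φ = \Box \Diamond (s \land p). Evaluate φ at each world:
  s0 (successors {s0}): φ is false.
  s1 (successors {s0, s2, s6}): φ is false.
  s2 (successors {s0, s1, s2, s4, s6}): φ is false.
  s3 (successors {s1, s3, s4, s5}): φ is false.
  s4 (successors ∅): φ is true.
  s5 (successors {s0}): φ is false.
  s6 (successors {s2, s6}): φ is false.
For instance, at s1:
  At s1: \Box \Diamond (s \land p) requires \Diamond (s \land p) at every successor {s0, s2, s6}.
    \Diamond (s \land p) fails at s0, so \Box \Diamond (s \land p) is false at s1.
      At s0: \Diamond (s \land p) requires s \land p at some successor in {s0}.
        At s0: s \land p is false.
      So \Diamond (s \land p) is false at s0.
Satisfying worlds: {s4}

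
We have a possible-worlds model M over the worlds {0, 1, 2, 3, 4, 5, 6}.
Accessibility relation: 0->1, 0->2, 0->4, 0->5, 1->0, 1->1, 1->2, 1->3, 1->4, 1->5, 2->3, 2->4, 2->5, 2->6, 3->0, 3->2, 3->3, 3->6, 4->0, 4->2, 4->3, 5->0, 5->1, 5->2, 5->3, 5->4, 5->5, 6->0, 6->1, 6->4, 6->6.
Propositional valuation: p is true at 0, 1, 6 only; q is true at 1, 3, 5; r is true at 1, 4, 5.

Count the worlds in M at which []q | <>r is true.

Recall that []ψ holds at a world iff ψ holds at every accessible world, and <>ψ holds iff ψ holds at some accessible world.
Let φ = []q | <>r. Evaluate φ at each world:
  0 (successors {1, 2, 4, 5}): φ is true.
  1 (successors {0, 1, 2, 3, 4, 5}): φ is true.
  2 (successors {3, 4, 5, 6}): φ is true.
  3 (successors {0, 2, 3, 6}): φ is false.
  4 (successors {0, 2, 3}): φ is false.
  5 (successors {0, 1, 2, 3, 4, 5}): φ is true.
  6 (successors {0, 1, 4, 6}): φ is true.
For instance, at 2:
  At 2: []q is false, <>r is true, so []q | <>r is true.
    At 2: []q requires q at every successor {3, 4, 5, 6}.
      q fails at 4, so []q is false at 2.
    At 2: <>r requires r at some successor in {3, 4, 5, 6}.
      r holds at 4, so <>r is true at 2.
Satisfying worlds: {0, 1, 2, 5, 6}

5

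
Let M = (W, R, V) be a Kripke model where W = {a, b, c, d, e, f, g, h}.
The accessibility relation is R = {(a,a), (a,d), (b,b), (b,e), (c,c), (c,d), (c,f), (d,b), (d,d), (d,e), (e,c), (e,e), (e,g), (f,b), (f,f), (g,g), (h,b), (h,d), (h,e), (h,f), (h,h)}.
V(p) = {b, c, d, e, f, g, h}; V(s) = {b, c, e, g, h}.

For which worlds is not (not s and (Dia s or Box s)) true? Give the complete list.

a, b, c, e, g, h

Let φ = not (not s and (Dia s or Box s)). Evaluate φ at each world:
  a (successors {a, d}): φ is true.
  b (successors {b, e}): φ is true.
  c (successors {c, d, f}): φ is true.
  d (successors {b, d, e}): φ is false.
  e (successors {c, e, g}): φ is true.
  f (successors {b, f}): φ is false.
  g (successors {g}): φ is true.
  h (successors {b, d, e, f, h}): φ is true.
For instance, at e:
  At e: not s and (Dia s or Box s) is false, so not (not s and (Dia s or Box s)) is true.
    At e: not s is false, Dia s or Box s is true, so not s and (Dia s or Box s) is false.
      At e: Dia s is true, Box s is true, so Dia s or Box s is true.
Satisfying worlds: {a, b, c, e, g, h}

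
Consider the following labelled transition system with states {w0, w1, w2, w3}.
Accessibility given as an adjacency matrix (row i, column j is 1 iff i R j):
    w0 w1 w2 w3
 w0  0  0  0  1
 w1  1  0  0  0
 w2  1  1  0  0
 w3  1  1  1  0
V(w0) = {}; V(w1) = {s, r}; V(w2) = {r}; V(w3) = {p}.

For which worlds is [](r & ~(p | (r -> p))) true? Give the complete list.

none

Recall that []ψ holds at a world iff ψ holds at every accessible world, and <>ψ holds iff ψ holds at some accessible world.
Let φ = [](r & ~(p | (r -> p))). Evaluate φ at each world:
  w0 (successors {w3}): φ is false.
  w1 (successors {w0}): φ is false.
  w2 (successors {w0, w1}): φ is false.
  w3 (successors {w0, w1, w2}): φ is false.
For instance, at w2:
  At w2: [](r & ~(p | (r -> p))) requires r & ~(p | (r -> p)) at every successor {w0, w1}.
    r & ~(p | (r -> p)) fails at w0, so [](r & ~(p | (r -> p))) is false at w2.
Satisfying worlds: none.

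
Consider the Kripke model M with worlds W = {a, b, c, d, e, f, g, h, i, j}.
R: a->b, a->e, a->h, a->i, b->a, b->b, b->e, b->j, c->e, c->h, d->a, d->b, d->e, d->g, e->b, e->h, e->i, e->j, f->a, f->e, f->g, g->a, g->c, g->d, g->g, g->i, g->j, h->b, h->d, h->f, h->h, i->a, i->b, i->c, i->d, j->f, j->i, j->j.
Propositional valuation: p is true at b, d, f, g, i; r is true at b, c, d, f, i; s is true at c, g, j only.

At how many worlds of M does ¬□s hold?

Recall that □ψ holds at a world iff ψ holds at every accessible world, and ◇ψ holds iff ψ holds at some accessible world.
Let φ = ¬□s. Evaluate φ at each world:
  a (successors {b, e, h, i}): φ is true.
  b (successors {a, b, e, j}): φ is true.
  c (successors {e, h}): φ is true.
  d (successors {a, b, e, g}): φ is true.
  e (successors {b, h, i, j}): φ is true.
  f (successors {a, e, g}): φ is true.
  g (successors {a, c, d, g, i, j}): φ is true.
  h (successors {b, d, f, h}): φ is true.
  i (successors {a, b, c, d}): φ is true.
  j (successors {f, i, j}): φ is true.
For instance, at j:
  At j: □s is false, so ¬□s is true.
    At j: □s requires s at every successor {f, i, j}.
      s fails at f, so □s is false at j.
Satisfying worlds: {a, b, c, d, e, f, g, h, i, j}

10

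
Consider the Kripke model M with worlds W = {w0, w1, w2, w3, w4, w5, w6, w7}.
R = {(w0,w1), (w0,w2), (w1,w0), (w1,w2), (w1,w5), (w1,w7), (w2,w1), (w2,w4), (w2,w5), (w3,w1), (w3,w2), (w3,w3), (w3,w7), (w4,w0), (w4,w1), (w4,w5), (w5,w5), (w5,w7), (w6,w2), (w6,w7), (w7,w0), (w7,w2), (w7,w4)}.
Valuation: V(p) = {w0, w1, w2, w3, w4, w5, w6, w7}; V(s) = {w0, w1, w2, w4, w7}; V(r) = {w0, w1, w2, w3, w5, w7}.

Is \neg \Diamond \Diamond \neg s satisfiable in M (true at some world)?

No

Let φ = \neg \Diamond \Diamond \neg s. Evaluate φ at each world:
  w0 (successors {w1, w2}): φ is false.
  w1 (successors {w0, w2, w5, w7}): φ is false.
  w2 (successors {w1, w4, w5}): φ is false.
  w3 (successors {w1, w2, w3, w7}): φ is false.
  w4 (successors {w0, w1, w5}): φ is false.
  w5 (successors {w5, w7}): φ is false.
  w6 (successors {w2, w7}): φ is false.
  w7 (successors {w0, w2, w4}): φ is false.
For instance, at w3:
  At w3: \Diamond \Diamond \neg s is true, so \neg \Diamond \Diamond \neg s is false.
    At w3: \Diamond \Diamond \neg s requires \Diamond \neg s at some successor in {w1, w2, w3, w7}.
      \Diamond \neg s holds at w1, so \Diamond \Diamond \neg s is true at w3.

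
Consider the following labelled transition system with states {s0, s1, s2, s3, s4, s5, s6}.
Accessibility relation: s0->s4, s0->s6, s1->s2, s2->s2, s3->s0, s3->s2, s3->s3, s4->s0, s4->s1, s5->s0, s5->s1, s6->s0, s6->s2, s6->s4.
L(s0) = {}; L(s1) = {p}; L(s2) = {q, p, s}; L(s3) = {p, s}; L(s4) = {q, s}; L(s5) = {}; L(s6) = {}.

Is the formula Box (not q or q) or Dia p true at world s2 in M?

At s2: Box (not q or q) is true, Dia p is true, so Box (not q or q) or Dia p is true.
  At s2: Box (not q or q) requires not q or q at every successor {s2}.
    At s2: not q or q is true.
  So Box (not q or q) is true at s2.
  At s2: Dia p requires p at some successor in {s2}.
    p holds at s2, so Dia p is true at s2.

Yes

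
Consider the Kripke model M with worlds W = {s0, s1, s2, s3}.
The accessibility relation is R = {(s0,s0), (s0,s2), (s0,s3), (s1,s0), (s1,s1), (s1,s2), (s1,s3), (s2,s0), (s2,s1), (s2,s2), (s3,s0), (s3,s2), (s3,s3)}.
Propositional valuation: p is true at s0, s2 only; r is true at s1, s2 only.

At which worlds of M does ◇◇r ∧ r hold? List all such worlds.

Let φ = ◇◇r ∧ r. Evaluate φ at each world:
  s0 (successors {s0, s2, s3}): φ is false.
  s1 (successors {s0, s1, s2, s3}): φ is true.
  s2 (successors {s0, s1, s2}): φ is true.
  s3 (successors {s0, s2, s3}): φ is false.
For instance, at s0:
  At s0: ◇◇r is true, r is false, so ◇◇r ∧ r is false.
    At s0: ◇◇r requires ◇r at some successor in {s0, s2, s3}.
      ◇r holds at s0, so ◇◇r is true at s0.
Satisfying worlds: {s1, s2}

s1, s2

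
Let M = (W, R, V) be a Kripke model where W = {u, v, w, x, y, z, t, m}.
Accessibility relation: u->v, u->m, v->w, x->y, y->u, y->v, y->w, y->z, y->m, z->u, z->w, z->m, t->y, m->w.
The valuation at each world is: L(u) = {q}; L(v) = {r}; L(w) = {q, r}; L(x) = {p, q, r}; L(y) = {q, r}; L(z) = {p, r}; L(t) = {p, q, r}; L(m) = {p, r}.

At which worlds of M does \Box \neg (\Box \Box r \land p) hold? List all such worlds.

v, w, x, t, m

Let φ = \Box \neg (\Box \Box r \land p). Evaluate φ at each world:
  u (successors {v, m}): φ is false.
  v (successors {w}): φ is true.
  w (successors ∅): φ is true.
  x (successors {y}): φ is true.
  y (successors {u, v, w, z, m}): φ is false.
  z (successors {u, w, m}): φ is false.
  t (successors {y}): φ is true.
  m (successors {w}): φ is true.
For instance, at u:
  At u: \Box \neg (\Box \Box r \land p) requires \neg (\Box \Box r \land p) at every successor {v, m}.
    \neg (\Box \Box r \land p) fails at m, so \Box \neg (\Box \Box r \land p) is false at u.
      At m: \Box \Box r \land p is true, so \neg (\Box \Box r \land p) is false.
Satisfying worlds: {v, w, x, t, m}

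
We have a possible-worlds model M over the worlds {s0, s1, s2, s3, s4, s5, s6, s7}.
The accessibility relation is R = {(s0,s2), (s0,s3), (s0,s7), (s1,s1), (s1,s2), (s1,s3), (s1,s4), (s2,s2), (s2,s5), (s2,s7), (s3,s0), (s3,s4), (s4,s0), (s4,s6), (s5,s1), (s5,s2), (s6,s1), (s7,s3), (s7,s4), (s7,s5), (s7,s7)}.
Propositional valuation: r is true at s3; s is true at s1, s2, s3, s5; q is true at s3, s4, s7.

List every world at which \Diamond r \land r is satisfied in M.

Recall that \Diamond ψ holds at a world iff ψ holds at some accessible world.
Let φ = \Diamond r \land r. Evaluate φ at each world:
  s0 (successors {s2, s3, s7}): φ is false.
  s1 (successors {s1, s2, s3, s4}): φ is false.
  s2 (successors {s2, s5, s7}): φ is false.
  s3 (successors {s0, s4}): φ is false.
  s4 (successors {s0, s6}): φ is false.
  s5 (successors {s1, s2}): φ is false.
  s6 (successors {s1}): φ is false.
  s7 (successors {s3, s4, s5, s7}): φ is false.
For instance, at s5:
  At s5: \Diamond r is false, r is false, so \Diamond r \land r is false.
    At s5: \Diamond r requires r at some successor in {s1, s2}.
      At s1: r is false.
      At s2: r is false.
    So \Diamond r is false at s5.
Satisfying worlds: none.

none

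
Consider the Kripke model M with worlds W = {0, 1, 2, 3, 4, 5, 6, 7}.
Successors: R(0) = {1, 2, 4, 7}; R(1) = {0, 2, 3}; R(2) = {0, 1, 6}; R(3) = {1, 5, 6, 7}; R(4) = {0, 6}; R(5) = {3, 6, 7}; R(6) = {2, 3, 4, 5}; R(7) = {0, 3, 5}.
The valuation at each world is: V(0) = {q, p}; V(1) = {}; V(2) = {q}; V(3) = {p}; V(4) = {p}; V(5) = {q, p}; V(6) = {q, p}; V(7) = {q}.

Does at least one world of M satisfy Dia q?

Recall that Dia ψ holds at a world iff ψ holds at some accessible world.
Let φ = Dia q. Evaluate φ at each world:
  0 (successors {1, 2, 4, 7}): φ is true.
  1 (successors {0, 2, 3}): φ is true.
  2 (successors {0, 1, 6}): φ is true.
  3 (successors {1, 5, 6, 7}): φ is true.
  4 (successors {0, 6}): φ is true.
  5 (successors {3, 6, 7}): φ is true.
  6 (successors {2, 3, 4, 5}): φ is true.
  7 (successors {0, 3, 5}): φ is true.
Detail at 0 (witness):
  At 0: Dia q requires q at some successor in {1, 2, 4, 7}.
    q holds at 2, so Dia q is true at 0.

Yes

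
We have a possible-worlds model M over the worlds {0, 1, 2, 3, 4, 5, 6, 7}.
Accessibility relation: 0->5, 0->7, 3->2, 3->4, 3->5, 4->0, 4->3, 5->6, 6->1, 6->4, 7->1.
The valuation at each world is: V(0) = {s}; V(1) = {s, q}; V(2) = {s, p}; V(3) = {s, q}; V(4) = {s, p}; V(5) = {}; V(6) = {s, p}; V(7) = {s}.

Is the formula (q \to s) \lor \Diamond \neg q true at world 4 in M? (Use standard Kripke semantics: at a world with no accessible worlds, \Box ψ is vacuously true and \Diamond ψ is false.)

At 4: q \to s is true, \Diamond \neg q is true, so (q \to s) \lor \Diamond \neg q is true.
  At 4: \Diamond \neg q requires \neg q at some successor in {0, 3}.
    \neg q holds at 0, so \Diamond \neg q is true at 4.

Yes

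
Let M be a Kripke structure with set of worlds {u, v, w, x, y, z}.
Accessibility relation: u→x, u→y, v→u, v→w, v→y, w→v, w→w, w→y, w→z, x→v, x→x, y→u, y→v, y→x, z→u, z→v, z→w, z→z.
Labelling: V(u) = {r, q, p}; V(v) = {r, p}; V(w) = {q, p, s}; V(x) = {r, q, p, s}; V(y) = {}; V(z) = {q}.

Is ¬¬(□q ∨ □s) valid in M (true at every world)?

Recall that □ψ holds at a world iff ψ holds at every accessible world, and ◇ψ holds iff ψ holds at some accessible world.
Let φ = ¬¬(□q ∨ □s). Evaluate φ at each world:
  u (successors {x, y}): φ is false.
  v (successors {u, w, y}): φ is false.
  w (successors {v, w, y, z}): φ is false.
  x (successors {v, x}): φ is false.
  y (successors {u, v, x}): φ is false.
  z (successors {u, v, w, z}): φ is false.
Detail at u (counterexample):
  At u: ¬(□q ∨ □s) is true, so ¬¬(□q ∨ □s) is false.
    At u: □q ∨ □s is false, so ¬(□q ∨ □s) is true.
      At u: □q is false, □s is false, so □q ∨ □s is false.

No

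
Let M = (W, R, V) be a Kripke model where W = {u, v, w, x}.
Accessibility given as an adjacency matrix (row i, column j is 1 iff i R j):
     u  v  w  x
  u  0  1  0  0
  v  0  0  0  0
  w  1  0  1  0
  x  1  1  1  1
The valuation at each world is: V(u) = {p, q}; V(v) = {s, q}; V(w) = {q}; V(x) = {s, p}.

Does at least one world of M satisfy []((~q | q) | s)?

Let φ = []((~q | q) | s). Evaluate φ at each world:
  u (successors {v}): φ is true.
  v (successors ∅): φ is true.
  w (successors {u, w}): φ is true.
  x (successors {u, v, w, x}): φ is true.
Detail at u (witness):
  At u: []((~q | q) | s) requires (~q | q) | s at every successor {v}.
    At v: (~q | q) | s is true.
  So []((~q | q) | s) is true at u.

Yes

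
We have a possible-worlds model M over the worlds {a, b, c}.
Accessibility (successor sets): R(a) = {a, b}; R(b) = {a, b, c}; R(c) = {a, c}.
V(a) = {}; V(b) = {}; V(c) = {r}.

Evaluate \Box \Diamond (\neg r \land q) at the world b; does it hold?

No

At b: \Box \Diamond (\neg r \land q) requires \Diamond (\neg r \land q) at every successor {a, b, c}.
  \Diamond (\neg r \land q) fails at a, so \Box \Diamond (\neg r \land q) is false at b.
    At a: \Diamond (\neg r \land q) requires \neg r \land q at some successor in {a, b}.
      At a: \neg r \land q is false.
      At b: \neg r \land q is false.
    So \Diamond (\neg r \land q) is false at a.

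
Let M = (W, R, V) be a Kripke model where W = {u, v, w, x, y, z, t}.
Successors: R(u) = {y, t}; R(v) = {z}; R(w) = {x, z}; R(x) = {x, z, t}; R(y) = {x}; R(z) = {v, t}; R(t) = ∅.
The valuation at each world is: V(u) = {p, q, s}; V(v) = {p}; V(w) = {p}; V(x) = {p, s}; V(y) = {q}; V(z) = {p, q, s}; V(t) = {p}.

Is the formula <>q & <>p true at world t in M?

Recall that <>ψ holds at a world iff ψ holds at some accessible world.
At t: <>q is false, <>p is false, so <>q & <>p is false.
  At t: no accessible worlds, so <>q is false.
  At t: no accessible worlds, so <>p is false.

No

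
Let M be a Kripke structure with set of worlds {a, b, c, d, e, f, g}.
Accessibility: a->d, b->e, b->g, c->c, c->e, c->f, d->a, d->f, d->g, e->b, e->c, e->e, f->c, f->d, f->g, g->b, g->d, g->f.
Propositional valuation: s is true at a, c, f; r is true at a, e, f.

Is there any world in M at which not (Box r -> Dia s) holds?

Let φ = not (Box r -> Dia s). Evaluate φ at each world:
  a (successors {d}): φ is false.
  b (successors {e, g}): φ is false.
  c (successors {c, e, f}): φ is false.
  d (successors {a, f, g}): φ is false.
  e (successors {b, c, e}): φ is false.
  f (successors {c, d, g}): φ is false.
  g (successors {b, d, f}): φ is false.
For instance, at c:
  At c: Box r -> Dia s is true, so not (Box r -> Dia s) is false.
    At c: Box r is false, Dia s is true, so Box r -> Dia s is true.
      At c: Box r requires r at every successor {c, e, f}.
        r fails at c, so Box r is false at c.
      At c: Dia s requires s at some successor in {c, e, f}.
        s holds at c, so Dia s is true at c.

No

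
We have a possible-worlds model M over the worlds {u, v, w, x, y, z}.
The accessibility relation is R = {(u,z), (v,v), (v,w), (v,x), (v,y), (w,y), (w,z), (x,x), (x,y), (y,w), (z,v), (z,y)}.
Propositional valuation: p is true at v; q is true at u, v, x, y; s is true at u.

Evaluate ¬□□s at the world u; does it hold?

Yes

Recall that □ψ holds at a world iff ψ holds at every accessible world, and ◇ψ holds iff ψ holds at some accessible world.
At u: □□s is false, so ¬□□s is true.
  At u: □□s requires □s at every successor {z}.
    □s fails at z, so □□s is false at u.
      At z: □s requires s at every successor {v, y}.
        s fails at v, so □s is false at z.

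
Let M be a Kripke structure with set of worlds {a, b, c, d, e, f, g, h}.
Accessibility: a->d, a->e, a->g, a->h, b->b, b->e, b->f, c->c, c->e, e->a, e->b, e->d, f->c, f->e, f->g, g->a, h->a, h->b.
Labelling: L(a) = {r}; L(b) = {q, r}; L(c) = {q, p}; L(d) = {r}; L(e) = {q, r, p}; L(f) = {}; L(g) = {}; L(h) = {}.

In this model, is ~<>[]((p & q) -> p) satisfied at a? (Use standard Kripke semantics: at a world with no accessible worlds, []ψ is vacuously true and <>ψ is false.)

No

At a: <>[]((p & q) -> p) is true, so ~<>[]((p & q) -> p) is false.
  At a: <>[]((p & q) -> p) requires []((p & q) -> p) at some successor in {d, e, g, h}.
    []((p & q) -> p) holds at d, so <>[]((p & q) -> p) is true at a.
      At d: no accessible worlds, so []((p & q) -> p) holds vacuously.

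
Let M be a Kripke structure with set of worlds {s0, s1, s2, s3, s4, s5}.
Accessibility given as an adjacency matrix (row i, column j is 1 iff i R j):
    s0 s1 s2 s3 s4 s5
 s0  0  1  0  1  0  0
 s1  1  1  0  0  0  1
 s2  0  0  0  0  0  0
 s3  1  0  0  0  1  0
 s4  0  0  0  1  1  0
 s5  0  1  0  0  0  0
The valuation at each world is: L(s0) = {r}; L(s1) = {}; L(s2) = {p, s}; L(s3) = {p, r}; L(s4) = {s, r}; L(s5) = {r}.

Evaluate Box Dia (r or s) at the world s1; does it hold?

Recall that Box ψ holds at a world iff ψ holds at every accessible world, and Dia ψ holds iff ψ holds at some accessible world.
At s1: Box Dia (r or s) requires Dia (r or s) at every successor {s0, s1, s5}.
  Dia (r or s) fails at s5, so Box Dia (r or s) is false at s1.
    At s5: Dia (r or s) requires r or s at some successor in {s1}.
      At s1: r or s is false.
    So Dia (r or s) is false at s5.

No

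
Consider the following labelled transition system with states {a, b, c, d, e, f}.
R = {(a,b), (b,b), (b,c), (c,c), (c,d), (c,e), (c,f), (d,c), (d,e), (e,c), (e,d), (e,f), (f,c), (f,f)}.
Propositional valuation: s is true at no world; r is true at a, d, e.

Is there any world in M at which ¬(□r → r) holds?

Let φ = ¬(□r → r). Evaluate φ at each world:
  a (successors {b}): φ is false.
  b (successors {b, c}): φ is false.
  c (successors {c, d, e, f}): φ is false.
  d (successors {c, e}): φ is false.
  e (successors {c, d, f}): φ is false.
  f (successors {c, f}): φ is false.
For instance, at c:
  At c: □r → r is true, so ¬(□r → r) is false.
    At c: □r is false, r is false, so □r → r is true.
      At c: □r requires r at every successor {c, d, e, f}.
        r fails at c, so □r is false at c.

No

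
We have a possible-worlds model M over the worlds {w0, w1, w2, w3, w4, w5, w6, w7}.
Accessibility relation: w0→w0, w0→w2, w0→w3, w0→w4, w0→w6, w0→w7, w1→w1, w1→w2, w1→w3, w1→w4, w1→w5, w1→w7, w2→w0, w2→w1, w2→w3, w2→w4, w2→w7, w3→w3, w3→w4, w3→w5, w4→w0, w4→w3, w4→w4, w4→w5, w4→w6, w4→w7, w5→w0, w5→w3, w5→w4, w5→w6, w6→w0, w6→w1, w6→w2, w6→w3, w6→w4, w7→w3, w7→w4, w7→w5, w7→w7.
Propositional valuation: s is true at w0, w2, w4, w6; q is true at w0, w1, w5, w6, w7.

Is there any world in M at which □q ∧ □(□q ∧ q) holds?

Let φ = □q ∧ □(□q ∧ q). Evaluate φ at each world:
  w0 (successors {w0, w2, w3, w4, w6, w7}): φ is false.
  w1 (successors {w1, w2, w3, w4, w5, w7}): φ is false.
  w2 (successors {w0, w1, w3, w4, w7}): φ is false.
  w3 (successors {w3, w4, w5}): φ is false.
  w4 (successors {w0, w3, w4, w5, w6, w7}): φ is false.
  w5 (successors {w0, w3, w4, w6}): φ is false.
  w6 (successors {w0, w1, w2, w3, w4}): φ is false.
  w7 (successors {w3, w4, w5, w7}): φ is false.
For instance, at w5:
  At w5: □q is false, □(□q ∧ q) is false, so □q ∧ □(□q ∧ q) is false.
    At w5: □q requires q at every successor {w0, w3, w4, w6}.
      q fails at w3, so □q is false at w5.
    At w5: □(□q ∧ q) requires □q ∧ q at every successor {w0, w3, w4, w6}.
      □q ∧ q fails at w0, so □(□q ∧ q) is false at w5.

No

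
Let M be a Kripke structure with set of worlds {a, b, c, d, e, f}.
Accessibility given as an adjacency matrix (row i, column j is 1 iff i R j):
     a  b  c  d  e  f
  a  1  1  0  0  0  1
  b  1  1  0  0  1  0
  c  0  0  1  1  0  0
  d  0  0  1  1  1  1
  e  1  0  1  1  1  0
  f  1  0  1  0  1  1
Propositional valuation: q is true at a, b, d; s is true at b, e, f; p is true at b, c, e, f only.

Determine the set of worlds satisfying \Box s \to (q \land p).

Let φ = \Box s \to (q \land p). Evaluate φ at each world:
  a (successors {a, b, f}): φ is true.
  b (successors {a, b, e}): φ is true.
  c (successors {c, d}): φ is true.
  d (successors {c, d, e, f}): φ is true.
  e (successors {a, c, d, e}): φ is true.
  f (successors {a, c, e, f}): φ is true.
For instance, at e:
  At e: \Box s is false, q \land p is false, so \Box s \to (q \land p) is true.
    At e: \Box s requires s at every successor {a, c, d, e}.
      s fails at a, so \Box s is false at e.
Satisfying worlds: {a, b, c, d, e, f}

a, b, c, d, e, f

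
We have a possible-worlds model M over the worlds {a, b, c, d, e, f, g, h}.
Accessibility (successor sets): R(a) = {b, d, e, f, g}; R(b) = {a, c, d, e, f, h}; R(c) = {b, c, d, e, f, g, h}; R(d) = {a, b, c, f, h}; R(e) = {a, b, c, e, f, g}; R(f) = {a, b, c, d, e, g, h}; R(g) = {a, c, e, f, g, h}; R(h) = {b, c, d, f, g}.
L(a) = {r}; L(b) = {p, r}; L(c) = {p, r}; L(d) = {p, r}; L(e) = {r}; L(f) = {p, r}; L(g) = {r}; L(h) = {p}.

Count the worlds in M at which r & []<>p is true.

Recall that []ψ holds at a world iff ψ holds at every accessible world, and <>ψ holds iff ψ holds at some accessible world.
Let φ = r & []<>p. Evaluate φ at each world:
  a (successors {b, d, e, f, g}): φ is true.
  b (successors {a, c, d, e, f, h}): φ is true.
  c (successors {b, c, d, e, f, g, h}): φ is true.
  d (successors {a, b, c, f, h}): φ is true.
  e (successors {a, b, c, e, f, g}): φ is true.
  f (successors {a, b, c, d, e, g, h}): φ is true.
  g (successors {a, c, e, f, g, h}): φ is true.
  h (successors {b, c, d, f, g}): φ is false.
For instance, at g:
  At g: r is true, []<>p is true, so r & []<>p is true.
    At g: []<>p requires <>p at every successor {a, c, e, f, g, h}.
      At a: <>p is true.
      At c: <>p is true.
      At e: <>p is true.
      At f: <>p is true.
      At g: <>p is true.
      At h: <>p is true.
    So []<>p is true at g.
Satisfying worlds: {a, b, c, d, e, f, g}

7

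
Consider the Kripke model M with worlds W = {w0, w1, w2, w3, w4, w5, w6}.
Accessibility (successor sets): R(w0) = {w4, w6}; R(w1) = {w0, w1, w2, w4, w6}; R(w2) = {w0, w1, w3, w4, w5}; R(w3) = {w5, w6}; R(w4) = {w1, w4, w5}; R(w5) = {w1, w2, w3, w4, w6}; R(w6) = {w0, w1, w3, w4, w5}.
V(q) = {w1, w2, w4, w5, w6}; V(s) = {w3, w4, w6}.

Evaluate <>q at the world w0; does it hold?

At w0: <>q requires q at some successor in {w4, w6}.
  q holds at w4, so <>q is true at w0.

Yes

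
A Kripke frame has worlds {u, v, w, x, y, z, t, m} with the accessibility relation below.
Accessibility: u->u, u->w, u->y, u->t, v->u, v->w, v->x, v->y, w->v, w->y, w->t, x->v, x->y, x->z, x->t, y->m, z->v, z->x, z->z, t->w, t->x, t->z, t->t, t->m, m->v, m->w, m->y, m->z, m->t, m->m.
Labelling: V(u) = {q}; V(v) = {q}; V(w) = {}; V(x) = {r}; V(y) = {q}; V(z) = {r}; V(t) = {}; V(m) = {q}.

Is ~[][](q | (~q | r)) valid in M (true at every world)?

Let φ = ~[][](q | (~q | r)). Evaluate φ at each world:
  u (successors {u, w, y, t}): φ is false.
  v (successors {u, w, x, y}): φ is false.
  w (successors {v, y, t}): φ is false.
  x (successors {v, y, z, t}): φ is false.
  y (successors {m}): φ is false.
  z (successors {v, x, z}): φ is false.
  t (successors {w, x, z, t, m}): φ is false.
  m (successors {v, w, y, z, t, m}): φ is false.
Detail at u (counterexample):
  At u: [][](q | (~q | r)) is true, so ~[][](q | (~q | r)) is false.
    At u: [][](q | (~q | r)) requires [](q | (~q | r)) at every successor {u, w, y, t}.
      At u: [](q | (~q | r)) is true.
      At w: [](q | (~q | r)) is true.
      At y: [](q | (~q | r)) is true.
      At t: [](q | (~q | r)) is true.
    So [][](q | (~q | r)) is true at u.

No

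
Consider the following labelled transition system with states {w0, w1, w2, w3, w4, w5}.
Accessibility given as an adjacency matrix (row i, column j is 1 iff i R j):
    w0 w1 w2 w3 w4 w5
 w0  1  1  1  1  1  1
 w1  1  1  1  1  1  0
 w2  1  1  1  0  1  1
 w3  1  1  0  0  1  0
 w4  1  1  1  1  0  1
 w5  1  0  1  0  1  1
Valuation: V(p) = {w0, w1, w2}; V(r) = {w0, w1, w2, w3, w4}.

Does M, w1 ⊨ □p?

No

At w1: □p requires p at every successor {w0, w1, w2, w3, w4}.
  p fails at w3, so □p is false at w1.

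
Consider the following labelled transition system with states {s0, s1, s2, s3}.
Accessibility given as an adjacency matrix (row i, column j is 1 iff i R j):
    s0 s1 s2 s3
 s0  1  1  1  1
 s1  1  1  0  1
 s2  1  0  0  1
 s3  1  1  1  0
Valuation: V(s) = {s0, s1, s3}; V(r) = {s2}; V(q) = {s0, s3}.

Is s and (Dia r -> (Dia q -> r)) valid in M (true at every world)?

No

Let φ = s and (Dia r -> (Dia q -> r)). Evaluate φ at each world:
  s0 (successors {s0, s1, s2, s3}): φ is false.
  s1 (successors {s0, s1, s3}): φ is true.
  s2 (successors {s0, s3}): φ is false.
  s3 (successors {s0, s1, s2}): φ is false.
Detail at s0 (counterexample):
  At s0: s is true, Dia r -> (Dia q -> r) is false, so s and (Dia r -> (Dia q -> r)) is false.
    At s0: Dia r is true, Dia q -> r is false, so Dia r -> (Dia q -> r) is false.
      At s0: Dia r requires r at some successor in {s0, s1, s2, s3}.
        r holds at s2, so Dia r is true at s0.
      At s0: Dia q is true, r is false, so Dia q -> r is false.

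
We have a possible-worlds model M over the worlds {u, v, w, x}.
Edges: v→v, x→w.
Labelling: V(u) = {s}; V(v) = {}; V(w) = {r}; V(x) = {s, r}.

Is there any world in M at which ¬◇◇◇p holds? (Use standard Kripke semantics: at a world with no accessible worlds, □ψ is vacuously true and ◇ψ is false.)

Yes

Recall that ◇ψ holds at a world iff ψ holds at some accessible world.
Let φ = ¬◇◇◇p. Evaluate φ at each world:
  u (successors ∅): φ is true.
  v (successors {v}): φ is true.
  w (successors ∅): φ is true.
  x (successors {w}): φ is true.
Detail at u (witness):
  At u: ◇◇◇p is false, so ¬◇◇◇p is true.
    At u: no accessible worlds, so ◇◇◇p is false.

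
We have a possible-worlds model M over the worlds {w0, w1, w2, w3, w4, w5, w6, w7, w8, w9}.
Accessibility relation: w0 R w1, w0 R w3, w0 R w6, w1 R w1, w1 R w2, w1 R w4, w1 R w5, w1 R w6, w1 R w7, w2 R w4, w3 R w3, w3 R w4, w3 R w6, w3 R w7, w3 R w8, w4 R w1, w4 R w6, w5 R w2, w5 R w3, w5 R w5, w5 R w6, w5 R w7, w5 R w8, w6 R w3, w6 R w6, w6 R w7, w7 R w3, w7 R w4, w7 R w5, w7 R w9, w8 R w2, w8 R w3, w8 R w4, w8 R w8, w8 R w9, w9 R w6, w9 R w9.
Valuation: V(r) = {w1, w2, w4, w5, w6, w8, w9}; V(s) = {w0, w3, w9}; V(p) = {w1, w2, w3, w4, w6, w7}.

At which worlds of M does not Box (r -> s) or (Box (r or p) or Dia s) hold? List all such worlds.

Let φ = not Box (r -> s) or (Box (r or p) or Dia s). Evaluate φ at each world:
  w0 (successors {w1, w3, w6}): φ is true.
  w1 (successors {w1, w2, w4, w5, w6, w7}): φ is true.
  w2 (successors {w4}): φ is true.
  w3 (successors {w3, w4, w6, w7, w8}): φ is true.
  w4 (successors {w1, w6}): φ is true.
  w5 (successors {w2, w3, w5, w6, w7, w8}): φ is true.
  w6 (successors {w3, w6, w7}): φ is true.
  w7 (successors {w3, w4, w5, w9}): φ is true.
  w8 (successors {w2, w3, w4, w8, w9}): φ is true.
  w9 (successors {w6, w9}): φ is true.
For instance, at w2:
  At w2: not Box (r -> s) is true, Box (r or p) or Dia s is true, so not Box (r -> s) or (Box (r or p) or Dia s) is true.
    At w2: Box (r -> s) is false, so not Box (r -> s) is true.
      At w2: Box (r -> s) requires r -> s at every successor {w4}.
        r -> s fails at w4, so Box (r -> s) is false at w2.
    At w2: Box (r or p) is true, Dia s is false, so Box (r or p) or Dia s is true.
      At w2: Box (r or p) requires r or p at every successor {w4}.
        At w4: r or p is true.
      So Box (r or p) is true at w2.
      At w2: Dia s requires s at some successor in {w4}.
        At w4: s is false.
      So Dia s is false at w2.
Satisfying worlds: {w0, w1, w2, w3, w4, w5, w6, w7, w8, w9}

w0, w1, w2, w3, w4, w5, w6, w7, w8, w9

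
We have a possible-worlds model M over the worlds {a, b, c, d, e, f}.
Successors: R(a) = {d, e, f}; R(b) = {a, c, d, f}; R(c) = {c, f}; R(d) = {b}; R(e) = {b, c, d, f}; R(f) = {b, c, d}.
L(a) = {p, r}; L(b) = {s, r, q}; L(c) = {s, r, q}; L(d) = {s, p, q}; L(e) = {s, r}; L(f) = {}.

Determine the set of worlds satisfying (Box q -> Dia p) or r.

Let φ = (Box q -> Dia p) or r. Evaluate φ at each world:
  a (successors {d, e, f}): φ is true.
  b (successors {a, c, d, f}): φ is true.
  c (successors {c, f}): φ is true.
  d (successors {b}): φ is false.
  e (successors {b, c, d, f}): φ is true.
  f (successors {b, c, d}): φ is true.
For instance, at c:
  At c: Box q -> Dia p is true, r is true, so (Box q -> Dia p) or r is true.
    At c: Box q is false, Dia p is false, so Box q -> Dia p is true.
      At c: Box q requires q at every successor {c, f}.
        q fails at f, so Box q is false at c.
      At c: Dia p requires p at some successor in {c, f}.
        At c: p is false.
        At f: p is false.
      So Dia p is false at c.
Satisfying worlds: {a, b, c, e, f}

a, b, c, e, f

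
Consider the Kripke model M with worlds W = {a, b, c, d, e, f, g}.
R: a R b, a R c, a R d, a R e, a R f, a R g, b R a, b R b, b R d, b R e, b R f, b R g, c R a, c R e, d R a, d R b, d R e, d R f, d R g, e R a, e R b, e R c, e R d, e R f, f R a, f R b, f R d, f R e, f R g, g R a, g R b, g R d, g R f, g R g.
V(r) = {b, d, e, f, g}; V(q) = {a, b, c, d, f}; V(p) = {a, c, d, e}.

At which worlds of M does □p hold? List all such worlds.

Recall that □ψ holds at a world iff ψ holds at every accessible world, and ◇ψ holds iff ψ holds at some accessible world.
Let φ = □p. Evaluate φ at each world:
  a (successors {b, c, d, e, f, g}): φ is false.
  b (successors {a, b, d, e, f, g}): φ is false.
  c (successors {a, e}): φ is true.
  d (successors {a, b, e, f, g}): φ is false.
  e (successors {a, b, c, d, f}): φ is false.
  f (successors {a, b, d, e, g}): φ is false.
  g (successors {a, b, d, f, g}): φ is false.
For instance, at a:
  At a: □p requires p at every successor {b, c, d, e, f, g}.
    p fails at b, so □p is false at a.
Satisfying worlds: {c}

c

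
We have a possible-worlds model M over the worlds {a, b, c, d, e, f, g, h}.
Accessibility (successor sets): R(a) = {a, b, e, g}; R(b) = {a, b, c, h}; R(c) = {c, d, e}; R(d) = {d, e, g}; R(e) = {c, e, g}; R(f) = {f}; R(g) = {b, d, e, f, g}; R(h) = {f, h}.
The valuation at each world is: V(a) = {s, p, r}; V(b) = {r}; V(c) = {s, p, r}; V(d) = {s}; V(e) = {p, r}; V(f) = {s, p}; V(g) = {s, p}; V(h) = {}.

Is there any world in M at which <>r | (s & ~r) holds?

Let φ = <>r | (s & ~r). Evaluate φ at each world:
  a (successors {a, b, e, g}): φ is true.
  b (successors {a, b, c, h}): φ is true.
  c (successors {c, d, e}): φ is true.
  d (successors {d, e, g}): φ is true.
  e (successors {c, e, g}): φ is true.
  f (successors {f}): φ is true.
  g (successors {b, d, e, f, g}): φ is true.
  h (successors {f, h}): φ is false.
Detail at a (witness):
  At a: <>r is true, s & ~r is false, so <>r | (s & ~r) is true.
    At a: <>r requires r at some successor in {a, b, e, g}.
      r holds at a, so <>r is true at a.

Yes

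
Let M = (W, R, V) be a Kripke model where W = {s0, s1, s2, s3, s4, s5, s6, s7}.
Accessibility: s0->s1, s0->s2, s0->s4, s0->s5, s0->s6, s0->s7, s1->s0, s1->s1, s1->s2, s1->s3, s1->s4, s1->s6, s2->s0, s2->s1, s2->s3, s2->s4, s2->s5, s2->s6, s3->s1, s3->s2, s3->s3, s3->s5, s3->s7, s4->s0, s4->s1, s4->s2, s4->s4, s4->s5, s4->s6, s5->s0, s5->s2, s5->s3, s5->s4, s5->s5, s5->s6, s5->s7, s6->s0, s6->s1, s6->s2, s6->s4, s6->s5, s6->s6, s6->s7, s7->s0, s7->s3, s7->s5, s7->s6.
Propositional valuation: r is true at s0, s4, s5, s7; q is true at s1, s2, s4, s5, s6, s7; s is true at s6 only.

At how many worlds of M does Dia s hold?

Let φ = Dia s. Evaluate φ at each world:
  s0 (successors {s1, s2, s4, s5, s6, s7}): φ is true.
  s1 (successors {s0, s1, s2, s3, s4, s6}): φ is true.
  s2 (successors {s0, s1, s3, s4, s5, s6}): φ is true.
  s3 (successors {s1, s2, s3, s5, s7}): φ is false.
  s4 (successors {s0, s1, s2, s4, s5, s6}): φ is true.
  s5 (successors {s0, s2, s3, s4, s5, s6, s7}): φ is true.
  s6 (successors {s0, s1, s2, s4, s5, s6, s7}): φ is true.
  s7 (successors {s0, s3, s5, s6}): φ is true.
For instance, at s5:
  At s5: Dia s requires s at some successor in {s0, s2, s3, s4, s5, s6, s7}.
    s holds at s6, so Dia s is true at s5.
Satisfying worlds: {s0, s1, s2, s4, s5, s6, s7}

7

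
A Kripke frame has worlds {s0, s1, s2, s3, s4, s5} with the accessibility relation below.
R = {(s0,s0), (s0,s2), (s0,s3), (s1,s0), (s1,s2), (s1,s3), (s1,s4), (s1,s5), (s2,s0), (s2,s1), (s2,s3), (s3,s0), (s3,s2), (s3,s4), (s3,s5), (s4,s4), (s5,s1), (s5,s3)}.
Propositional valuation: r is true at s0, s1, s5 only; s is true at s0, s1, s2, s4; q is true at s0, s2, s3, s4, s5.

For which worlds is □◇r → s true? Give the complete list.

Recall that □ψ holds at a world iff ψ holds at every accessible world, and ◇ψ holds iff ψ holds at some accessible world.
Let φ = □◇r → s. Evaluate φ at each world:
  s0 (successors {s0, s2, s3}): φ is true.
  s1 (successors {s0, s2, s3, s4, s5}): φ is true.
  s2 (successors {s0, s1, s3}): φ is true.
  s3 (successors {s0, s2, s4, s5}): φ is true.
  s4 (successors {s4}): φ is true.
  s5 (successors {s1, s3}): φ is false.
For instance, at s3:
  At s3: □◇r is false, s is false, so □◇r → s is true.
    At s3: □◇r requires ◇r at every successor {s0, s2, s4, s5}.
      ◇r fails at s4, so □◇r is false at s3.
Satisfying worlds: {s0, s1, s2, s3, s4}

s0, s1, s2, s3, s4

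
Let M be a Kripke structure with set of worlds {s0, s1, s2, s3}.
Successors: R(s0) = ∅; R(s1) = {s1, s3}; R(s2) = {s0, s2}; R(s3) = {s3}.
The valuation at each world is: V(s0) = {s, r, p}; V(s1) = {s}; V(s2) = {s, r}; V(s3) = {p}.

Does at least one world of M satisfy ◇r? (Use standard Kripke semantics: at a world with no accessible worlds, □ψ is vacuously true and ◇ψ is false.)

Yes

Let φ = ◇r. Evaluate φ at each world:
  s0 (successors ∅): φ is false.
  s1 (successors {s1, s3}): φ is false.
  s2 (successors {s0, s2}): φ is true.
  s3 (successors {s3}): φ is false.
Detail at s2 (witness):
  At s2: ◇r requires r at some successor in {s0, s2}.
    r holds at s0, so ◇r is true at s2.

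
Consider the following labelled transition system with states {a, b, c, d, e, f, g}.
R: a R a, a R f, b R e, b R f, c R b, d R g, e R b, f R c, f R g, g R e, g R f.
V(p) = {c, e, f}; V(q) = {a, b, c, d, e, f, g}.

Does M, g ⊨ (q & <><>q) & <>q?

Recall that <>ψ holds at a world iff ψ holds at some accessible world.
At g: q & <><>q is true, <>q is true, so (q & <><>q) & <>q is true.
  At g: q is true, <><>q is true, so q & <><>q is true.
    At g: <><>q requires <>q at some successor in {e, f}.
      <>q holds at e, so <><>q is true at g.
  At g: <>q requires q at some successor in {e, f}.
    q holds at e, so <>q is true at g.

Yes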